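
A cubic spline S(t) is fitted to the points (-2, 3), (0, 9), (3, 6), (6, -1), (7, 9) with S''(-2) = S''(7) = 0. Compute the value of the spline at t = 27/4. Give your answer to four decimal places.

With M_i denoting the second derivative at x_i, h_i = 2, 3, 3, 1, and Δ_i = (y_(i+1) − y_i)/h_i = 3, -1, -7/3, 10:
  2·M_0 + 10·M_1 + 3·M_2 = 6(Δ_1 - Δ_0) = -24
  3·M_1 + 12·M_2 + 3·M_3 = 6(Δ_2 - Δ_1) = -8
  3·M_2 + 8·M_3 + 1·M_4 = 6(Δ_3 - Δ_2) = 74
Natural end conditions: M_0 = M_4 = 0.
Solving the tridiagonal system: M_0 = 0, M_1 = -205/133, M_2 = -1142/399, M_3 = 1373/133, M_4 = 0.
On [6, 7], S(t) = -1 + 2617/399·(t - 6) + 1373/266·(t - 6)² - 1373/798·(t - 6)³.
With (t - 6) = 3/4: S(27/4) = 103791/17024.

6.0967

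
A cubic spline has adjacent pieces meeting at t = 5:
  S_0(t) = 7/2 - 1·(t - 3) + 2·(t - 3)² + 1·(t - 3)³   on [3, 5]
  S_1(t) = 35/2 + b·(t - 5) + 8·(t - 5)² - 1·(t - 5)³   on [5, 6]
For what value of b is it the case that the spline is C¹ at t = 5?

19

S_0'(t) = -1 + 4·(t - 3) + 3·(t - 3)², so S_0'(5) = 19. On the right, S_1'(5) = b, so b = 19.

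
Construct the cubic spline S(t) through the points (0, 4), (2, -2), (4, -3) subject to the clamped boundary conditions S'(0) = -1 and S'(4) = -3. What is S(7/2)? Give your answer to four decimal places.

-2.1523

Write M_i for S''(x_i). With h_i = 2, 2 and divided differences Δ_i = -3, -1/2, the continuity of S' gives the tridiagonal system
  2·M_0 + 8·M_1 + 2·M_2 = 6(Δ_1 - Δ_0) = 15
Clamped end conditions give two more equations: 2h_0·M_0 + h_0·M_1 = 6(Δ_0 - S'(0)) = -12 and h_1·M_1 + 2h_1·M_2 = 6(S'(4) - Δ_1) = -15.
Forward elimination and back-substitution give M_0 = -43/8, M_1 = 19/4, M_2 = -49/8.
On [2, 4], S(t) = -2 - 13/8·(t - 2) + 19/8·(t - 2)² - 29/32·(t - 2)³.
With (t - 2) = 3/2: S(7/2) = -551/256.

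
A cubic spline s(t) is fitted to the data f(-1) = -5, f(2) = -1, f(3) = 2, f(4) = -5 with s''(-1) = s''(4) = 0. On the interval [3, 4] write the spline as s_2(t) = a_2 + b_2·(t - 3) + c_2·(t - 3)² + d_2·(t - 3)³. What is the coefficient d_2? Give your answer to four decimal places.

Write M_i for s''(x_i). With h_i = 3, 1, 1 and divided differences Δ_i = 4/3, 3, -7, the continuity of s' gives the tridiagonal system
  3·M_0 + 8·M_1 + 1·M_2 = 6(Δ_1 - Δ_0) = 10
  1·M_1 + 4·M_2 + 1·M_3 = 6(Δ_2 - Δ_1) = -60
Natural end conditions: M_0 = M_3 = 0.
Forward elimination and back-substitution give M_0 = 0, M_1 = 100/31, M_2 = -490/31, M_3 = 0.
On [3, 4], with s_2(t) = a_2 + b_2·(t - 3) + c_2·(t - 3)² + d_2·(t - 3)³: c_2 = M_2/2 = -245/31, d_2 = (M_3 - M_2)/(6h_2) = 245/93, b_2 = Δ_2 - h_2(2M_2 + M_3)/6 = -161/93.

2.6344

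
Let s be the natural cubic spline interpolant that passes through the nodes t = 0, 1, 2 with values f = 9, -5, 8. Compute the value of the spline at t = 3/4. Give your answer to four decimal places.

-3.7148

Let m_i = s''(x_i). Step sizes h_i = 1, 1; slopes of the chords Δ_i = (y_(i+1) - y_i)/h_i = -14, 13.
  1·m_0 + 4·m_1 + 1·m_2 = 6(Δ_1 - Δ_0) = 162
Natural end conditions: m_0 = m_2 = 0.
Solving: m_0 = 0, m_1 = 81/2, m_2 = 0.
On [0, 1], s(t) = 9 - 83/4·t + 0·t² + 27/4·t³.
With t = 3/4: s(3/4) = -951/256.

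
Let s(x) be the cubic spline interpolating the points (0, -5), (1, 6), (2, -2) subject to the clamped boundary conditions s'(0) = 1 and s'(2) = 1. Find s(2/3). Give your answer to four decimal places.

2.9630

Let σ_i = s''(x_i). Step sizes h_i = 1, 1; slopes of the chords Δ_i = (y_(i+1) - y_i)/h_i = 11, -8.
  1·σ_0 + 4·σ_1 + 1·σ_2 = 6(Δ_1 - Δ_0) = -114
Clamped end conditions give two more equations: 2h_0·σ_0 + h_0·σ_1 = 6(Δ_0 - s'(0)) = 60 and h_1·σ_1 + 2h_1·σ_2 = 6(s'(2) - Δ_1) = 54.
Solving: σ_0 = 117/2, σ_1 = -57, σ_2 = 111/2.
On [0, 1], s(x) = -5 + 1·x + 117/4·x² - 77/4·x³.
With x = 2/3: s(2/3) = 80/27.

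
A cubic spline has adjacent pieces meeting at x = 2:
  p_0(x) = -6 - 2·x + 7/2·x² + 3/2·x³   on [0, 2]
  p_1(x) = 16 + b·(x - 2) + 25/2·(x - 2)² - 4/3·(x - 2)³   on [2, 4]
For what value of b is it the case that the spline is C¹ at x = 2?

30

p_0'(x) = -2 + 7·x + 9/2·x², so p_0'(2) = 30. On the right, p_1'(2) = b, so b = 30.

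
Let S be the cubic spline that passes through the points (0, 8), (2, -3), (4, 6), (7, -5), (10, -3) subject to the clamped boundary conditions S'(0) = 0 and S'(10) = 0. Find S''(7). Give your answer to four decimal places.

5.2952

Write M_i for S''(x_i). With h_i = 2, 2, 3, 3 and divided differences Δ_i = -11/2, 9/2, -11/3, 2/3, the continuity of S' gives the tridiagonal system
  2·M_0 + 8·M_1 + 2·M_2 = 6(Δ_1 - Δ_0) = 60
  2·M_1 + 10·M_2 + 3·M_3 = 6(Δ_2 - Δ_1) = -49
  3·M_2 + 12·M_3 + 3·M_4 = 6(Δ_3 - Δ_2) = 26
Clamped end conditions give two more equations: 2h_0·M_0 + h_0·M_1 = 6(Δ_0 - S'(0)) = -33 and h_3·M_3 + 2h_3·M_4 = 6(S'(10) - Δ_3) = -4.
Solving: M_0 = -526/35, M_1 = 949/70, M_2 = -46/5, M_3 = 556/105, M_4 = -116/35.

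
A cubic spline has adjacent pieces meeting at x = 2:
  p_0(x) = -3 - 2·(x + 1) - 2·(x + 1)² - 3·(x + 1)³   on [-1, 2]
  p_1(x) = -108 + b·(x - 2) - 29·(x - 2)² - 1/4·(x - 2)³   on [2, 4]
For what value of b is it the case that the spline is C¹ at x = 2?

-95

p_0'(x) = -2 - 4·(x + 1) - 9·(x + 1)², so p_0'(2) = -95. On the right, p_1'(2) = b, so b = -95.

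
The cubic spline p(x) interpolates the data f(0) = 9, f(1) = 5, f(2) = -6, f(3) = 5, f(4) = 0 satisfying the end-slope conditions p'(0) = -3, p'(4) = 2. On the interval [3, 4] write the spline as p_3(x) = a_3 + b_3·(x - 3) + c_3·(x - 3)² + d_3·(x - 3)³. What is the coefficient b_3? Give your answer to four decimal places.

3.5357

Let m_i = p''(x_i). Step sizes h_i = 1, 1, 1, 1; slopes of the chords Δ_i = (y_(i+1) - y_i)/h_i = -4, -11, 11, -5.
  1·m_0 + 4·m_1 + 1·m_2 = 6(Δ_1 - Δ_0) = -42
  1·m_1 + 4·m_2 + 1·m_3 = 6(Δ_2 - Δ_1) = 132
  1·m_2 + 4·m_3 + 1·m_4 = 6(Δ_3 - Δ_2) = -96
Clamped end conditions give two more equations: 2h_0·m_0 + h_0·m_1 = 6(Δ_0 - p'(0)) = -6 and h_3·m_3 + 2h_3·m_4 = 6(p'(4) - Δ_3) = 42.
Solving: m_0 = 139/14, m_1 = -181/7, m_2 = 103/2, m_3 = -337/7, m_4 = 631/14.
On [3, 4], with p_3(x) = a_3 + b_3·(x - 3) + c_3·(x - 3)² + d_3·(x - 3)³: c_3 = m_3/2 = -337/14, d_3 = (m_4 - m_3)/(6h_3) = 435/28, b_3 = Δ_3 - h_3(2m_3 + m_4)/6 = 99/28.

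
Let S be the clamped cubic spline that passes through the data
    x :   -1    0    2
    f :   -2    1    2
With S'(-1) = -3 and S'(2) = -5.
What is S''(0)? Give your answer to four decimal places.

-3.6667

Put M_i = S'' at the i-th knot. Here h = (1, 2) and Δ = (3, 1/2), so the interior equations h_(i-1)·M_(i-1) + 2(h_(i-1)+h_i)·M_i + h_i·M_(i+1) = 6(Δ_i − Δ_(i-1)) read
  1·M_0 + 6·M_1 + 2·M_2 = 6(Δ_1 - Δ_0) = -15
Clamped end conditions give two more equations: 2h_0·M_0 + h_0·M_1 = 6(Δ_0 - S'(-1)) = 36 and h_1·M_1 + 2h_1·M_2 = 6(S'(2) - Δ_1) = -33.
Forward elimination and back-substitution give M_0 = 119/6, M_1 = -11/3, M_2 = -77/12.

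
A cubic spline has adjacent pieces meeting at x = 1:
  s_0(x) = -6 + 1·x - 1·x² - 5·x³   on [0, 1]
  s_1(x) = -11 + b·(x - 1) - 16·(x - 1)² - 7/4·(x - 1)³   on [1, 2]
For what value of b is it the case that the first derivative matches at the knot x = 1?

-16

s_0'(x) = 1 - 2·x - 15·x², so s_0'(1) = -16. On the right, s_1'(1) = b, so b = -16.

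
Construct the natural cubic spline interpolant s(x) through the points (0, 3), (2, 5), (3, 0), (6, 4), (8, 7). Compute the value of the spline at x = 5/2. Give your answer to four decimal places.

2.5467

Write M_i for s''(x_i). With h_i = 2, 1, 3, 2 and divided differences Δ_i = 1, -5, 4/3, 3/2, the continuity of s' gives the tridiagonal system
  2·M_0 + 6·M_1 + 1·M_2 = 6(Δ_1 - Δ_0) = -36
  1·M_1 + 8·M_2 + 3·M_3 = 6(Δ_2 - Δ_1) = 38
  3·M_2 + 10·M_3 + 2·M_4 = 6(Δ_3 - Δ_2) = 1
Natural end conditions: M_0 = M_4 = 0.
Solving the tridiagonal system: M_0 = 0, M_1 = -2933/416, M_2 = 1311/208, M_3 = -745/416, M_4 = 0.
On [2, 3], s(x) = 5 - 2309/624·(x - 2) - 2933/832·(x - 2)² + 5555/2496·(x - 2)³.
With (x - 2) = 1/2: s(5/2) = 16951/6656.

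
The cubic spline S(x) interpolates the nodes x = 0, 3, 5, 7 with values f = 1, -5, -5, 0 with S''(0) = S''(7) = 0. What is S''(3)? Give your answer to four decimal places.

With σ_i denoting the second derivative at x_i, h_i = 3, 2, 2, and Δ_i = (y_(i+1) − y_i)/h_i = -2, 0, 5/2:
  3·σ_0 + 10·σ_1 + 2·σ_2 = 6(Δ_1 - Δ_0) = 12
  2·σ_1 + 8·σ_2 + 2·σ_3 = 6(Δ_2 - Δ_1) = 15
Natural end conditions: σ_0 = σ_3 = 0.
Hence σ_0 = 0, σ_1 = 33/38, σ_2 = 63/38, σ_3 = 0.

0.8684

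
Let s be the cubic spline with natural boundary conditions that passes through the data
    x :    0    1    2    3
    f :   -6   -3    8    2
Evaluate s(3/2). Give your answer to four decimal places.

3.1750

Write m_i for s''(x_i). With h_i = 1, 1, 1 and divided differences Δ_i = 3, 11, -6, the continuity of s' gives the tridiagonal system
  1·m_0 + 4·m_1 + 1·m_2 = 6(Δ_1 - Δ_0) = 48
  1·m_1 + 4·m_2 + 1·m_3 = 6(Δ_2 - Δ_1) = -102
Natural end conditions: m_0 = m_3 = 0.
Hence m_0 = 0, m_1 = 98/5, m_2 = -152/5, m_3 = 0.
On [1, 2], s(x) = -3 + 143/15·(x - 1) + 49/5·(x - 1)² - 25/3·(x - 1)³.
With (x - 1) = 1/2: s(3/2) = 127/40.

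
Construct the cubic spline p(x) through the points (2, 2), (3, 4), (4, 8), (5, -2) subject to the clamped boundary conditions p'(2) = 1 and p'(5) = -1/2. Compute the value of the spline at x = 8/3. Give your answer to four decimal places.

2.7111

Let m_i = p''(x_i). Step sizes h_i = 1, 1, 1; slopes of the chords Δ_i = (y_(i+1) - y_i)/h_i = 2, 4, -10.
  1·m_0 + 4·m_1 + 1·m_2 = 6(Δ_1 - Δ_0) = 12
  1·m_1 + 4·m_2 + 1·m_3 = 6(Δ_2 - Δ_1) = -84
Clamped end conditions give two more equations: 2h_0·m_0 + h_0·m_1 = 6(Δ_0 - p'(2)) = 6 and h_2·m_2 + 2h_2·m_3 = 6(p'(5) - Δ_2) = 57.
Hence m_0 = -17/5, m_1 = 64/5, m_2 = -179/5, m_3 = 232/5.
On [2, 3], p(x) = 2 + 1·(x - 2) - 17/10·(x - 2)² + 27/10·(x - 2)³.
With (x - 2) = 2/3: p(8/3) = 122/45.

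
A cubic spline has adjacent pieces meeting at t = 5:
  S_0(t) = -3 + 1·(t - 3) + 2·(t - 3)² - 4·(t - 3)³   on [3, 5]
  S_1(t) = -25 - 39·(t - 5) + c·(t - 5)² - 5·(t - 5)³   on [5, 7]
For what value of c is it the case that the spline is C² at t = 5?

S_0''(t) = 4 - 24·(t - 3), so S_0''(5) = -44. On the right, S_1''(5) = 2c, so c = -22.

-22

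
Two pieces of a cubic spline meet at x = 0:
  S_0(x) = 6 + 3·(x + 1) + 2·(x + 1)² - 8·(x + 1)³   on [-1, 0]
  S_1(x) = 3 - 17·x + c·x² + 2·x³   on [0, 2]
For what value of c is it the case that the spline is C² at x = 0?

-22

S_0''(x) = 4 - 48·(x + 1), so S_0''(0) = -44. On the right, S_1''(0) = 2c, so c = -22.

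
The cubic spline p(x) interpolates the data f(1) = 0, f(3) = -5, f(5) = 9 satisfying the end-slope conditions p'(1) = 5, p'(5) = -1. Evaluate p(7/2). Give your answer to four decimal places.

Let M_i = p''(x_i). Step sizes h_i = 2, 2; slopes of the chords Δ_i = (y_(i+1) - y_i)/h_i = -5/2, 7.
  2·M_0 + 8·M_1 + 2·M_2 = 6(Δ_1 - Δ_0) = 57
Clamped end conditions give two more equations: 2h_0·M_0 + h_0·M_1 = 6(Δ_0 - p'(1)) = -45 and h_1·M_1 + 2h_1·M_2 = 6(p'(5) - Δ_1) = -48.
Hence M_0 = -159/8, M_1 = 69/4, M_2 = -165/8.
On [3, 5], p(x) = -5 + 19/8·(x - 3) + 69/8·(x - 3)² - 101/32·(x - 3)³.
With (x - 3) = 1/2: p(7/2) = -525/256.

-2.0508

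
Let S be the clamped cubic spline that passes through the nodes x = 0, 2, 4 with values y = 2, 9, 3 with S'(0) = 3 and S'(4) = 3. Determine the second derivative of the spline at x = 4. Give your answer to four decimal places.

With M_i denoting the second derivative at x_i, h_i = 2, 2, and Δ_i = (y_(i+1) − y_i)/h_i = 7/2, -3:
  2·M_0 + 8·M_1 + 2·M_2 = 6(Δ_1 - Δ_0) = -39
Clamped end conditions give two more equations: 2h_0·M_0 + h_0·M_1 = 6(Δ_0 - S'(0)) = 3 and h_1·M_1 + 2h_1·M_2 = 6(S'(4) - Δ_1) = 36.
Forward elimination and back-substitution give M_0 = 45/8, M_1 = -39/4, M_2 = 111/8.

13.8750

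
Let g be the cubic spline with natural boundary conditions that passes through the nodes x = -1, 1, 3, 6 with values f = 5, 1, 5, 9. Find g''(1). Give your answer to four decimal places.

Write M_i for g''(x_i). With h_i = 2, 2, 3 and divided differences Δ_i = -2, 2, 4/3, the continuity of g' gives the tridiagonal system
  2·M_0 + 8·M_1 + 2·M_2 = 6(Δ_1 - Δ_0) = 24
  2·M_1 + 10·M_2 + 3·M_3 = 6(Δ_2 - Δ_1) = -4
Natural end conditions: M_0 = M_3 = 0.
Hence M_0 = 0, M_1 = 62/19, M_2 = -20/19, M_3 = 0.

3.2632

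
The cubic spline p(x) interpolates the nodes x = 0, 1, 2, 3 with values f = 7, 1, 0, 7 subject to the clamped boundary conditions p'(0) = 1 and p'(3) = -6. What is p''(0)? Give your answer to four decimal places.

With M_i denoting the second derivative at x_i, h_i = 1, 1, 1, and Δ_i = (y_(i+1) − y_i)/h_i = -6, -1, 7:
  1·M_0 + 4·M_1 + 1·M_2 = 6(Δ_1 - Δ_0) = 30
  1·M_1 + 4·M_2 + 1·M_3 = 6(Δ_2 - Δ_1) = 48
Clamped end conditions give two more equations: 2h_0·M_0 + h_0·M_1 = 6(Δ_0 - p'(0)) = -42 and h_2·M_2 + 2h_2·M_3 = 6(p'(3) - Δ_2) = -78.
Forward elimination and back-substitution give M_0 = -376/15, M_1 = 122/15, M_2 = 338/15, M_3 = -754/15.

-25.0667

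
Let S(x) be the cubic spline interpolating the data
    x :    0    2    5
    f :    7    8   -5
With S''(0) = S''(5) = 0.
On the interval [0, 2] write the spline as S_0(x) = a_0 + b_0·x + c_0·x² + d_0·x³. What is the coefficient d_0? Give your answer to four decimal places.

Write M_i for S''(x_i). With h_i = 2, 3 and divided differences Δ_i = 1/2, -13/3, the continuity of S' gives the tridiagonal system
  2·M_0 + 10·M_1 + 3·M_2 = 6(Δ_1 - Δ_0) = -29
Natural end conditions: M_0 = M_2 = 0.
Forward elimination and back-substitution give M_0 = 0, M_1 = -29/10, M_2 = 0.
On [0, 2], with S_0(x) = a_0 + b_0·x + c_0·x² + d_0·x³: c_0 = M_0/2 = 0, d_0 = (M_1 - M_0)/(6h_0) = -29/120, b_0 = Δ_0 - h_0(2M_0 + M_1)/6 = 22/15.

-0.2417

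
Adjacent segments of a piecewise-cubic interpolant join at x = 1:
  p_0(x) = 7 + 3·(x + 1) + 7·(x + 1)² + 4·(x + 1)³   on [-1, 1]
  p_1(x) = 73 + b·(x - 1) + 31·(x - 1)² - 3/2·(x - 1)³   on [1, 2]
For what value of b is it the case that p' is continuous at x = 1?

79

p_0'(x) = 3 + 14·(x + 1) + 12·(x + 1)², so p_0'(1) = 79. On the right, p_1'(1) = b, so b = 79.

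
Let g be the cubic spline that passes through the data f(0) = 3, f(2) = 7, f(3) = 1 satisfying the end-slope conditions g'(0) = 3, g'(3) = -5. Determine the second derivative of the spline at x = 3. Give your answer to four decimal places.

8.3333

With M_i denoting the second derivative at x_i, h_i = 2, 1, and Δ_i = (y_(i+1) − y_i)/h_i = 2, -6:
  2·M_0 + 6·M_1 + 1·M_2 = 6(Δ_1 - Δ_0) = -48
Clamped end conditions give two more equations: 2h_0·M_0 + h_0·M_1 = 6(Δ_0 - g'(0)) = -6 and h_1·M_1 + 2h_1·M_2 = 6(g'(3) - Δ_1) = 6.
Solving the tridiagonal system: M_0 = 23/6, M_1 = -32/3, M_2 = 25/3.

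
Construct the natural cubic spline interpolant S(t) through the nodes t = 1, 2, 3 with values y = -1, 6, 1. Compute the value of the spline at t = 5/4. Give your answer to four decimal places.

With M_i denoting the second derivative at x_i, h_i = 1, 1, and Δ_i = (y_(i+1) − y_i)/h_i = 7, -5:
  1·M_0 + 4·M_1 + 1·M_2 = 6(Δ_1 - Δ_0) = -72
Natural end conditions: M_0 = M_2 = 0.
Forward elimination and back-substitution give M_0 = 0, M_1 = -18, M_2 = 0.
On [1, 2], S(t) = -1 + 10·(t - 1) + 0·(t - 1)² - 3·(t - 1)³.
With (t - 1) = 1/4: S(5/4) = 93/64.

1.4531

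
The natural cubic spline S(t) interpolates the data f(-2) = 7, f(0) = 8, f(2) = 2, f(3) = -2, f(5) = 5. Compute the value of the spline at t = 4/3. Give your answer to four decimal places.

4.8241

Write M_i for S''(x_i). With h_i = 2, 2, 1, 2 and divided differences Δ_i = 1/2, -3, -4, 7/2, the continuity of S' gives the tridiagonal system
  2·M_0 + 8·M_1 + 2·M_2 = 6(Δ_1 - Δ_0) = -21
  2·M_1 + 6·M_2 + 1·M_3 = 6(Δ_2 - Δ_1) = -6
  1·M_2 + 6·M_3 + 2·M_4 = 6(Δ_3 - Δ_2) = 45
Natural end conditions: M_0 = M_4 = 0.
Solving the tridiagonal system: M_0 = 0, M_1 = -573/256, M_2 = -99/64, M_3 = 993/128, M_4 = 0.
On [0, 2], S(t) = 8 - 127/128·t - 573/512·t² + 59/1024·t³.
With t = 4/3: S(4/3) = 521/108.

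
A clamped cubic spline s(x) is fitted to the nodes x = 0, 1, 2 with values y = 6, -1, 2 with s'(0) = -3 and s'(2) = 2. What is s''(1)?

25

Put M_i = s'' at the i-th knot. Here h = (1, 1) and Δ = (-7, 3), so the interior equations h_(i-1)·M_(i-1) + 2(h_(i-1)+h_i)·M_i + h_i·M_(i+1) = 6(Δ_i − Δ_(i-1)) read
  1·M_0 + 4·M_1 + 1·M_2 = 6(Δ_1 - Δ_0) = 60
Clamped end conditions give two more equations: 2h_0·M_0 + h_0·M_1 = 6(Δ_0 - s'(0)) = -24 and h_1·M_1 + 2h_1·M_2 = 6(s'(2) - Δ_1) = -6.
Solving the tridiagonal system: M_0 = -49/2, M_1 = 25, M_2 = -31/2.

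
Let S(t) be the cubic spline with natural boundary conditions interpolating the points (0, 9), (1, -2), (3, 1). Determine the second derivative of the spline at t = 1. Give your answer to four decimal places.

12.5000

With σ_i denoting the second derivative at x_i, h_i = 1, 2, and Δ_i = (y_(i+1) − y_i)/h_i = -11, 3/2:
  1·σ_0 + 6·σ_1 + 2·σ_2 = 6(Δ_1 - Δ_0) = 75
Natural end conditions: σ_0 = σ_2 = 0.
Solving: σ_0 = 0, σ_1 = 25/2, σ_2 = 0.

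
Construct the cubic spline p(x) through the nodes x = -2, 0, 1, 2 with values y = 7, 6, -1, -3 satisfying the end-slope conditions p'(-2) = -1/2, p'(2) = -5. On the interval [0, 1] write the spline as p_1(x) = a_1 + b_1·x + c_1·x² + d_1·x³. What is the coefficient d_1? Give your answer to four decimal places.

Put m_i = p'' at the i-th knot. Here h = (2, 1, 1) and Δ = (-1/2, -7, -2), so the interior equations h_(i-1)·m_(i-1) + 2(h_(i-1)+h_i)·m_i + h_i·m_(i+1) = 6(Δ_i − Δ_(i-1)) read
  2·m_0 + 6·m_1 + 1·m_2 = 6(Δ_1 - Δ_0) = -39
  1·m_1 + 4·m_2 + 1·m_3 = 6(Δ_2 - Δ_1) = 30
Clamped end conditions give two more equations: 2h_0·m_0 + h_0·m_1 = 6(Δ_0 - p'(-2)) = 0 and h_2·m_2 + 2h_2·m_3 = 6(p'(2) - Δ_2) = -18.
Solving the tridiagonal system: m_0 = 117/22, m_1 = -117/11, m_2 = 156/11, m_3 = -177/11.
On [0, 1], with p_1(x) = a_1 + b_1·x + c_1·x² + d_1·x³: c_1 = m_1/2 = -117/22, d_1 = (m_2 - m_1)/(6h_1) = 91/22, b_1 = Δ_1 - h_1(2m_1 + m_2)/6 = -64/11.

4.1364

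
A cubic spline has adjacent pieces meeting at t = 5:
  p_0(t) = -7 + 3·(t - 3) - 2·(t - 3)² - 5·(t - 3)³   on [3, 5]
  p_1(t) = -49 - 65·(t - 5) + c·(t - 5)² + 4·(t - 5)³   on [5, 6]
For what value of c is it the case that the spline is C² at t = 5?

-32

p_0''(t) = -4 - 30·(t - 3), so p_0''(5) = -64. On the right, p_1''(5) = 2c, so c = -32.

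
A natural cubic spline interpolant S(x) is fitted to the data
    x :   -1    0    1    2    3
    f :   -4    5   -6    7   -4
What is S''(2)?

Write σ_i for S''(x_i). With h_i = 1, 1, 1, 1 and divided differences Δ_i = 9, -11, 13, -11, the continuity of S' gives the tridiagonal system
  1·σ_0 + 4·σ_1 + 1·σ_2 = 6(Δ_1 - Δ_0) = -120
  1·σ_1 + 4·σ_2 + 1·σ_3 = 6(Δ_2 - Δ_1) = 144
  1·σ_2 + 4·σ_3 + 1·σ_4 = 6(Δ_3 - Δ_2) = -144
Natural end conditions: σ_0 = σ_4 = 0.
Solving the tridiagonal system: σ_0 = 0, σ_1 = -45, σ_2 = 60, σ_3 = -51, σ_4 = 0.

-51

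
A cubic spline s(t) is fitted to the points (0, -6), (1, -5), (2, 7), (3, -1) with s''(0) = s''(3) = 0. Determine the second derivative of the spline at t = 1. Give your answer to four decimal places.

Put σ_i = s'' at the i-th knot. Here h = (1, 1, 1) and Δ = (1, 12, -8), so the interior equations h_(i-1)·σ_(i-1) + 2(h_(i-1)+h_i)·σ_i + h_i·σ_(i+1) = 6(Δ_i − Δ_(i-1)) read
  1·σ_0 + 4·σ_1 + 1·σ_2 = 6(Δ_1 - Δ_0) = 66
  1·σ_1 + 4·σ_2 + 1·σ_3 = 6(Δ_2 - Δ_1) = -120
Natural end conditions: σ_0 = σ_3 = 0.
Solving: σ_0 = 0, σ_1 = 128/5, σ_2 = -182/5, σ_3 = 0.

25.6000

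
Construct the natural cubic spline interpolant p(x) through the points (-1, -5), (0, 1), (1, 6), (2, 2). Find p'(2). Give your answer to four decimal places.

Put m_i = p'' at the i-th knot. Here h = (1, 1, 1) and Δ = (6, 5, -4), so the interior equations h_(i-1)·m_(i-1) + 2(h_(i-1)+h_i)·m_i + h_i·m_(i+1) = 6(Δ_i − Δ_(i-1)) read
  1·m_0 + 4·m_1 + 1·m_2 = 6(Δ_1 - Δ_0) = -6
  1·m_1 + 4·m_2 + 1·m_3 = 6(Δ_2 - Δ_1) = -54
Natural end conditions: m_0 = m_3 = 0.
Solving: m_0 = 0, m_1 = 2, m_2 = -14, m_3 = 0.
On [1, 2], p'(x) = b_2 + 2c_2·(x - 1) + 3d_2·(x - 1)² with b_2 = Δ_2 - h_2(2m_2 + m_3)/6 = 2/3, c_2 = m_2/2 = -7, d_2 = (m_3 - m_2)/(6h_2) = 7/3. So p'(2) = -19/3.

-6.3333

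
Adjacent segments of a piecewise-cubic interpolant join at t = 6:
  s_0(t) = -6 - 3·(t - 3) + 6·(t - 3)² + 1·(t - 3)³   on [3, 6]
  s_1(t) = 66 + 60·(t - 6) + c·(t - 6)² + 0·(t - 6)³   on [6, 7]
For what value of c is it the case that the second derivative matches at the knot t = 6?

s_0''(t) = 12 + 6·(t - 3), so s_0''(6) = 30. On the right, s_1''(6) = 2c, so c = 15.

15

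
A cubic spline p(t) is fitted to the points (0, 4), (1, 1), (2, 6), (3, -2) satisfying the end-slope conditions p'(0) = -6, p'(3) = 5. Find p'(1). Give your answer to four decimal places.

4.1333

Write M_i for p''(x_i). With h_i = 1, 1, 1 and divided differences Δ_i = -3, 5, -8, the continuity of p' gives the tridiagonal system
  1·M_0 + 4·M_1 + 1·M_2 = 6(Δ_1 - Δ_0) = 48
  1·M_1 + 4·M_2 + 1·M_3 = 6(Δ_2 - Δ_1) = -78
Clamped end conditions give two more equations: 2h_0·M_0 + h_0·M_1 = 6(Δ_0 - p'(0)) = 18 and h_2·M_2 + 2h_2·M_3 = 6(p'(3) - Δ_2) = 78.
Forward elimination and back-substitution give M_0 = -34/15, M_1 = 338/15, M_2 = -598/15, M_3 = 884/15.
On [1, 2], p'(t) = b_1 + 2c_1·(t - 1) + 3d_1·(t - 1)² with b_1 = Δ_1 - h_1(2M_1 + M_2)/6 = 62/15, c_1 = M_1/2 = 169/15, d_1 = (M_2 - M_1)/(6h_1) = -52/5. So p'(1) = 62/15.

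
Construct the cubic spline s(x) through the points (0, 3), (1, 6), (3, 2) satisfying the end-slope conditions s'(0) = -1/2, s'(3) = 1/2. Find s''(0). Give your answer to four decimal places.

Write M_i for s''(x_i). With h_i = 1, 2 and divided differences Δ_i = 3, -2, the continuity of s' gives the tridiagonal system
  1·M_0 + 6·M_1 + 2·M_2 = 6(Δ_1 - Δ_0) = -30
Clamped end conditions give two more equations: 2h_0·M_0 + h_0·M_1 = 6(Δ_0 - s'(0)) = 21 and h_1·M_1 + 2h_1·M_2 = 6(s'(3) - Δ_1) = 15.
Hence M_0 = 95/6, M_1 = -32/3, M_2 = 109/12.

15.8333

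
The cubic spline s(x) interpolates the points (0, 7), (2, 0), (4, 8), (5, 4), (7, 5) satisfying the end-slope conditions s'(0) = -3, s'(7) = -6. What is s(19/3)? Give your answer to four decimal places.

With M_i denoting the second derivative at x_i, h_i = 2, 2, 1, 2, and Δ_i = (y_(i+1) − y_i)/h_i = -7/2, 4, -4, 1/2:
  2·M_0 + 8·M_1 + 2·M_2 = 6(Δ_1 - Δ_0) = 45
  2·M_1 + 6·M_2 + 1·M_3 = 6(Δ_2 - Δ_1) = -48
  1·M_2 + 6·M_3 + 2·M_4 = 6(Δ_3 - Δ_2) = 27
Clamped end conditions give two more equations: 2h_0·M_0 + h_0·M_1 = 6(Δ_0 - s'(0)) = -3 and h_3·M_3 + 2h_3·M_4 = 6(s'(7) - Δ_3) = -39.
Hence M_0 = -6, M_1 = 21/2, M_2 = -27/2, M_3 = 12, M_4 = -63/4.
On [5, 7], s(x) = 4 - 9/4·(x - 5) + 6·(x - 5)² - 37/16·(x - 5)³.
With (x - 5) = 4/3: s(19/3) = 167/27.

6.1852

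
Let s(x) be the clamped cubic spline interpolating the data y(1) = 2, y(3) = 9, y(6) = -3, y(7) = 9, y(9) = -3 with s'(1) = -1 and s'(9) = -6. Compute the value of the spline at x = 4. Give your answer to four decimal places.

3.3840

With m_i denoting the second derivative at x_i, h_i = 2, 3, 1, 2, and Δ_i = (y_(i+1) − y_i)/h_i = 7/2, -4, 12, -6:
  2·m_0 + 10·m_1 + 3·m_2 = 6(Δ_1 - Δ_0) = -45
  3·m_1 + 8·m_2 + 1·m_3 = 6(Δ_2 - Δ_1) = 96
  1·m_2 + 6·m_3 + 2·m_4 = 6(Δ_3 - Δ_2) = -108
Clamped end conditions give two more equations: 2h_0·m_0 + h_0·m_1 = 6(Δ_0 - s'(1)) = 27 and h_3·m_3 + 2h_3·m_4 = 6(s'(9) - Δ_3) = 0.
Forward elimination and back-substitution give m_0 = 1817/136, m_1 = -899/68, m_2 = 1371/68, m_3 = -1743/68, m_4 = 1743/136.
On [3, 6], s(x) = 9 - 117/136·(x - 3) - 899/136·(x - 3)² + 1135/612·(x - 3)³.
With (x - 3) = 1: s(4) = 2071/612.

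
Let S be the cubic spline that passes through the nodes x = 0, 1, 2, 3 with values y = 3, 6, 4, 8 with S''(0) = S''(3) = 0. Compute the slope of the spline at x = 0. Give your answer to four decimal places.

Write m_i for S''(x_i). With h_i = 1, 1, 1 and divided differences Δ_i = 3, -2, 4, the continuity of S' gives the tridiagonal system
  1·m_0 + 4·m_1 + 1·m_2 = 6(Δ_1 - Δ_0) = -30
  1·m_1 + 4·m_2 + 1·m_3 = 6(Δ_2 - Δ_1) = 36
Natural end conditions: m_0 = m_3 = 0.
Solving the tridiagonal system: m_0 = 0, m_1 = -52/5, m_2 = 58/5, m_3 = 0.
On [0, 1], S'(x) = b_0 + 2c_0·x + 3d_0·x² with b_0 = Δ_0 - h_0(2m_0 + m_1)/6 = 71/15, c_0 = m_0/2 = 0, d_0 = (m_1 - m_0)/(6h_0) = -26/15. So S'(0) = 71/15.

4.7333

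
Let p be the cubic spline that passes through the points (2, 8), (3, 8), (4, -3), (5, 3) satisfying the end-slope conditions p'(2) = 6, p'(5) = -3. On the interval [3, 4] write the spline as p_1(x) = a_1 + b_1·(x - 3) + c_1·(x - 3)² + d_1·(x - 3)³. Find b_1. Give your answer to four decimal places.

-9.6000

Let m_i = p''(x_i). Step sizes h_i = 1, 1, 1; slopes of the chords Δ_i = (y_(i+1) - y_i)/h_i = 0, -11, 6.
  1·m_0 + 4·m_1 + 1·m_2 = 6(Δ_1 - Δ_0) = -66
  1·m_1 + 4·m_2 + 1·m_3 = 6(Δ_2 - Δ_1) = 102
Clamped end conditions give two more equations: 2h_0·m_0 + h_0·m_1 = 6(Δ_0 - p'(2)) = -36 and h_2·m_2 + 2h_2·m_3 = 6(p'(5) - Δ_2) = -54.
Hence m_0 = -24/5, m_1 = -132/5, m_2 = 222/5, m_3 = -246/5.
On [3, 4], with p_1(x) = a_1 + b_1·(x - 3) + c_1·(x - 3)² + d_1·(x - 3)³: c_1 = m_1/2 = -66/5, d_1 = (m_2 - m_1)/(6h_1) = 59/5, b_1 = Δ_1 - h_1(2m_1 + m_2)/6 = -48/5.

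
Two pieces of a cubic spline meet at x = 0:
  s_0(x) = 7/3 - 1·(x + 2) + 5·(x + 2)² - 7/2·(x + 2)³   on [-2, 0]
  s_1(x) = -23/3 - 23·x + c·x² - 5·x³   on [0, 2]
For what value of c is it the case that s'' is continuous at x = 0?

-16

s_0''(x) = 10 - 21·(x + 2), so s_0''(0) = -32. On the right, s_1''(0) = 2c, so c = -16.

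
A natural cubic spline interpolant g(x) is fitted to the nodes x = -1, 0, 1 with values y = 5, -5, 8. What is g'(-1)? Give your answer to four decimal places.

-15.7500

Put σ_i = g'' at the i-th knot. Here h = (1, 1) and Δ = (-10, 13), so the interior equations h_(i-1)·σ_(i-1) + 2(h_(i-1)+h_i)·σ_i + h_i·σ_(i+1) = 6(Δ_i − Δ_(i-1)) read
  1·σ_0 + 4·σ_1 + 1·σ_2 = 6(Δ_1 - Δ_0) = 138
Natural end conditions: σ_0 = σ_2 = 0.
Forward elimination and back-substitution give σ_0 = 0, σ_1 = 69/2, σ_2 = 0.
On [-1, 0], g'(x) = b_0 + 2c_0·(x + 1) + 3d_0·(x + 1)² with b_0 = Δ_0 - h_0(2σ_0 + σ_1)/6 = -63/4, c_0 = σ_0/2 = 0, d_0 = (σ_1 - σ_0)/(6h_0) = 23/4. So g'(-1) = -63/4.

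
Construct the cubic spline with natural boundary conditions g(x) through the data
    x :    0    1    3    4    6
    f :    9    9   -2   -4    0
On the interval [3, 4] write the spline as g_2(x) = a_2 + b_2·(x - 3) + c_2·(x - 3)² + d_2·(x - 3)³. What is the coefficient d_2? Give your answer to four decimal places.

-0.3871

With m_i denoting the second derivative at x_i, h_i = 1, 2, 1, 2, and Δ_i = (y_(i+1) − y_i)/h_i = 0, -11/2, -2, 2:
  1·m_0 + 6·m_1 + 2·m_2 = 6(Δ_1 - Δ_0) = -33
  2·m_1 + 6·m_2 + 1·m_3 = 6(Δ_2 - Δ_1) = 21
  1·m_2 + 6·m_3 + 2·m_4 = 6(Δ_3 - Δ_2) = 24
Natural end conditions: m_0 = m_4 = 0.
Solving the tridiagonal system: m_0 = 0, m_1 = -453/62, m_2 = 168/31, m_3 = 96/31, m_4 = 0.
On [3, 4], with g_2(x) = a_2 + b_2·(x - 3) + c_2·(x - 3)² + d_2·(x - 3)³: c_2 = m_2/2 = 84/31, d_2 = (m_3 - m_2)/(6h_2) = -12/31, b_2 = Δ_2 - h_2(2m_2 + m_3)/6 = -134/31.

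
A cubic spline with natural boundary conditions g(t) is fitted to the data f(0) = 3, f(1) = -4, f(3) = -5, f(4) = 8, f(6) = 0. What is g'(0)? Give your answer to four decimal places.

-7.1694

Put m_i = g'' at the i-th knot. Here h = (1, 2, 1, 2) and Δ = (-7, -1/2, 13, -4), so the interior equations h_(i-1)·m_(i-1) + 2(h_(i-1)+h_i)·m_i + h_i·m_(i+1) = 6(Δ_i − Δ_(i-1)) read
  1·m_0 + 6·m_1 + 2·m_2 = 6(Δ_1 - Δ_0) = 39
  2·m_1 + 6·m_2 + 1·m_3 = 6(Δ_2 - Δ_1) = 81
  1·m_2 + 6·m_3 + 2·m_4 = 6(Δ_3 - Δ_2) = -102
Natural end conditions: m_0 = m_4 = 0.
Hence m_0 = 0, m_1 = 63/62, m_2 = 510/31, m_3 = -612/31, m_4 = 0.
On [0, 1], g'(t) = b_0 + 2c_0·t + 3d_0·t² with b_0 = Δ_0 - h_0(2m_0 + m_1)/6 = -889/124, c_0 = m_0/2 = 0, d_0 = (m_1 - m_0)/(6h_0) = 21/124. So g'(0) = -889/124.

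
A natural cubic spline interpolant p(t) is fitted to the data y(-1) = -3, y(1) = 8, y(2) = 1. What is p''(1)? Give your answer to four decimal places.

-12.5000

Let σ_i = p''(x_i). Step sizes h_i = 2, 1; slopes of the chords Δ_i = (y_(i+1) - y_i)/h_i = 11/2, -7.
  2·σ_0 + 6·σ_1 + 1·σ_2 = 6(Δ_1 - Δ_0) = -75
Natural end conditions: σ_0 = σ_2 = 0.
Forward elimination and back-substitution give σ_0 = 0, σ_1 = -25/2, σ_2 = 0.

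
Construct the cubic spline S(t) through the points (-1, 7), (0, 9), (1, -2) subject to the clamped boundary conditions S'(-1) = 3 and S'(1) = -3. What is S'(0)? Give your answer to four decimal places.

-6.7500

Put M_i = S'' at the i-th knot. Here h = (1, 1) and Δ = (2, -11), so the interior equations h_(i-1)·M_(i-1) + 2(h_(i-1)+h_i)·M_i + h_i·M_(i+1) = 6(Δ_i − Δ_(i-1)) read
  1·M_0 + 4·M_1 + 1·M_2 = 6(Δ_1 - Δ_0) = -78
Clamped end conditions give two more equations: 2h_0·M_0 + h_0·M_1 = 6(Δ_0 - S'(-1)) = -6 and h_1·M_1 + 2h_1·M_2 = 6(S'(1) - Δ_1) = 48.
Hence M_0 = 27/2, M_1 = -33, M_2 = 81/2.
On [0, 1], S'(t) = b_1 + 2c_1·t + 3d_1·t² with b_1 = Δ_1 - h_1(2M_1 + M_2)/6 = -27/4, c_1 = M_1/2 = -33/2, d_1 = (M_2 - M_1)/(6h_1) = 49/4. So S'(0) = -27/4.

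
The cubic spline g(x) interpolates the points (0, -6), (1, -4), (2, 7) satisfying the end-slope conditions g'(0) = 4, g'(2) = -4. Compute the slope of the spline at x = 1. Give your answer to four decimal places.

Let σ_i = g''(x_i). Step sizes h_i = 1, 1; slopes of the chords Δ_i = (y_(i+1) - y_i)/h_i = 2, 11.
  1·σ_0 + 4·σ_1 + 1·σ_2 = 6(Δ_1 - Δ_0) = 54
Clamped end conditions give two more equations: 2h_0·σ_0 + h_0·σ_1 = 6(Δ_0 - g'(0)) = -12 and h_1·σ_1 + 2h_1·σ_2 = 6(g'(2) - Δ_1) = -90.
Hence σ_0 = -47/2, σ_1 = 35, σ_2 = -125/2.
On [1, 2], g'(x) = b_1 + 2c_1·(x - 1) + 3d_1·(x - 1)² with b_1 = Δ_1 - h_1(2σ_1 + σ_2)/6 = 39/4, c_1 = σ_1/2 = 35/2, d_1 = (σ_2 - σ_1)/(6h_1) = -65/4. So g'(1) = 39/4.

9.7500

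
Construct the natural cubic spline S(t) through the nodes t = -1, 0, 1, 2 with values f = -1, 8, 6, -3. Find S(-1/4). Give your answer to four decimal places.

6.5594

With M_i denoting the second derivative at x_i, h_i = 1, 1, 1, and Δ_i = (y_(i+1) − y_i)/h_i = 9, -2, -9:
  1·M_0 + 4·M_1 + 1·M_2 = 6(Δ_1 - Δ_0) = -66
  1·M_1 + 4·M_2 + 1·M_3 = 6(Δ_2 - Δ_1) = -42
Natural end conditions: M_0 = M_3 = 0.
Forward elimination and back-substitution give M_0 = 0, M_1 = -74/5, M_2 = -34/5, M_3 = 0.
On [-1, 0], S(t) = -1 + 172/15·(t + 1) + 0·(t + 1)² - 37/15·(t + 1)³.
With (t + 1) = 3/4: S(-1/4) = 2099/320.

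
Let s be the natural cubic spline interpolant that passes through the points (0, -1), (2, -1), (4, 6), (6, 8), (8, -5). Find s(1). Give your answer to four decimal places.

With M_i denoting the second derivative at x_i, h_i = 2, 2, 2, 2, and Δ_i = (y_(i+1) − y_i)/h_i = 0, 7/2, 1, -13/2:
  2·M_0 + 8·M_1 + 2·M_2 = 6(Δ_1 - Δ_0) = 21
  2·M_1 + 8·M_2 + 2·M_3 = 6(Δ_2 - Δ_1) = -15
  2·M_2 + 8·M_3 + 2·M_4 = 6(Δ_3 - Δ_2) = -45
Natural end conditions: M_0 = M_4 = 0.
Solving: M_0 = 0, M_1 = 165/56, M_2 = -9/7, M_3 = -297/56, M_4 = 0.
On [0, 2], s(t) = -1 - 55/56·t + 0·t² + 55/224·t³.
With t = 1: s(1) = -389/224.

-1.7366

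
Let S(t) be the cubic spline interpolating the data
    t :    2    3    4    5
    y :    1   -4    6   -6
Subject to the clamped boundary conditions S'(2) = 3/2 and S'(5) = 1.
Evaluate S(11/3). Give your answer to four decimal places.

Let m_i = S''(x_i). Step sizes h_i = 1, 1, 1; slopes of the chords Δ_i = (y_(i+1) - y_i)/h_i = -5, 10, -12.
  1·m_0 + 4·m_1 + 1·m_2 = 6(Δ_1 - Δ_0) = 90
  1·m_1 + 4·m_2 + 1·m_3 = 6(Δ_2 - Δ_1) = -132
Clamped end conditions give two more equations: 2h_0·m_0 + h_0·m_1 = 6(Δ_0 - S'(2)) = -39 and h_2·m_2 + 2h_2·m_3 = 6(S'(5) - Δ_2) = 78.
Solving the tridiagonal system: m_0 = -662/15, m_1 = 739/15, m_2 = -944/15, m_3 = 1057/15.
On [3, 4], S(t) = -4 + 61/15·(t - 3) + 739/30·(t - 3)² - 187/10·(t - 3)³.
With (t - 3) = 2/3: S(11/3) = 556/135.

4.1185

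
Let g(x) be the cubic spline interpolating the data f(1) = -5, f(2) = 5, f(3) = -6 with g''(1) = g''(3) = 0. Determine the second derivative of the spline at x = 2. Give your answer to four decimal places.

Write M_i for g''(x_i). With h_i = 1, 1 and divided differences Δ_i = 10, -11, the continuity of g' gives the tridiagonal system
  1·M_0 + 4·M_1 + 1·M_2 = 6(Δ_1 - Δ_0) = -126
Natural end conditions: M_0 = M_2 = 0.
Solving: M_0 = 0, M_1 = -63/2, M_2 = 0.

-31.5000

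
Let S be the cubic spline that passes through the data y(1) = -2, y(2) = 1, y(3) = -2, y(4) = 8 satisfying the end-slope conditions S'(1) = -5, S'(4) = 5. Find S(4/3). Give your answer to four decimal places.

Let M_i = S''(x_i). Step sizes h_i = 1, 1, 1; slopes of the chords Δ_i = (y_(i+1) - y_i)/h_i = 3, -3, 10.
  1·M_0 + 4·M_1 + 1·M_2 = 6(Δ_1 - Δ_0) = -36
  1·M_1 + 4·M_2 + 1·M_3 = 6(Δ_2 - Δ_1) = 78
Clamped end conditions give two more equations: 2h_0·M_0 + h_0·M_1 = 6(Δ_0 - S'(1)) = 48 and h_2·M_2 + 2h_2·M_3 = 6(S'(4) - Δ_2) = -30.
Hence M_0 = 562/15, M_1 = -404/15, M_2 = 514/15, M_3 = -482/15.
On [1, 2], S(x) = -2 - 5·(x - 1) + 281/15·(x - 1)² - 161/15·(x - 1)³.
With (x - 1) = 1/3: S(4/3) = -803/405.

-1.9827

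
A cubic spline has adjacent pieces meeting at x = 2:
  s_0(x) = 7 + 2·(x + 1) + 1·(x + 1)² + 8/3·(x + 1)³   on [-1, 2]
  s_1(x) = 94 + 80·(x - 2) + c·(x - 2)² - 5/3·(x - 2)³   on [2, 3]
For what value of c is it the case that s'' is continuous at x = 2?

s_0''(x) = 2 + 16·(x + 1), so s_0''(2) = 50. On the right, s_1''(2) = 2c, so c = 25.

25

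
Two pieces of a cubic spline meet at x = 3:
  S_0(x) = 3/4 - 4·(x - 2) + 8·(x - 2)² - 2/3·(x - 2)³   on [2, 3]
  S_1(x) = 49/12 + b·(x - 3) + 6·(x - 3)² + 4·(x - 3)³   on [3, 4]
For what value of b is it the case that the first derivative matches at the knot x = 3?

10

S_0'(x) = -4 + 16·(x - 2) - 2·(x - 2)², so S_0'(3) = 10. On the right, S_1'(3) = b, so b = 10.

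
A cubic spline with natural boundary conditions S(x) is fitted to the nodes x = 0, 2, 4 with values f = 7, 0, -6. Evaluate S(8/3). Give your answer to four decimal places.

-2.0926

Let M_i = S''(x_i). Step sizes h_i = 2, 2; slopes of the chords Δ_i = (y_(i+1) - y_i)/h_i = -7/2, -3.
  2·M_0 + 8·M_1 + 2·M_2 = 6(Δ_1 - Δ_0) = 3
Natural end conditions: M_0 = M_2 = 0.
Hence M_0 = 0, M_1 = 3/8, M_2 = 0.
On [2, 4], S(x) = 0 - 13/4·(x - 2) + 3/16·(x - 2)² - 1/32·(x - 2)³.
With (x - 2) = 2/3: S(8/3) = -113/54.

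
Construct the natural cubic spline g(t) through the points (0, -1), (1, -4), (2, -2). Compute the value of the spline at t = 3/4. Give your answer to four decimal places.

Put M_i = g'' at the i-th knot. Here h = (1, 1) and Δ = (-3, 2), so the interior equations h_(i-1)·M_(i-1) + 2(h_(i-1)+h_i)·M_i + h_i·M_(i+1) = 6(Δ_i − Δ_(i-1)) read
  1·M_0 + 4·M_1 + 1·M_2 = 6(Δ_1 - Δ_0) = 30
Natural end conditions: M_0 = M_2 = 0.
Solving: M_0 = 0, M_1 = 15/2, M_2 = 0.
On [0, 1], g(t) = -1 - 17/4·t + 0·t² + 5/4·t³.
With t = 3/4: g(3/4) = -937/256.

-3.6602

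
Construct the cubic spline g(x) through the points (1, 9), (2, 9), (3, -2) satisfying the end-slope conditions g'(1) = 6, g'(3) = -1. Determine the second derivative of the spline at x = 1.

Put m_i = g'' at the i-th knot. Here h = (1, 1) and Δ = (0, -11), so the interior equations h_(i-1)·m_(i-1) + 2(h_(i-1)+h_i)·m_i + h_i·m_(i+1) = 6(Δ_i − Δ_(i-1)) read
  1·m_0 + 4·m_1 + 1·m_2 = 6(Δ_1 - Δ_0) = -66
Clamped end conditions give two more equations: 2h_0·m_0 + h_0·m_1 = 6(Δ_0 - g'(1)) = -36 and h_1·m_1 + 2h_1·m_2 = 6(g'(3) - Δ_1) = 60.
Hence m_0 = -5, m_1 = -26, m_2 = 43.

-5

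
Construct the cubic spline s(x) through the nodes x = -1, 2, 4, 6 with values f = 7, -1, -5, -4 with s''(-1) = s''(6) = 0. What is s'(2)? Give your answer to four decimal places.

Write m_i for s''(x_i). With h_i = 3, 2, 2 and divided differences Δ_i = -8/3, -2, 1/2, the continuity of s' gives the tridiagonal system
  3·m_0 + 10·m_1 + 2·m_2 = 6(Δ_1 - Δ_0) = 4
  2·m_1 + 8·m_2 + 2·m_3 = 6(Δ_2 - Δ_1) = 15
Natural end conditions: m_0 = m_3 = 0.
Solving the tridiagonal system: m_0 = 0, m_1 = 1/38, m_2 = 71/38, m_3 = 0.
On [2, 4], s'(x) = b_1 + 2c_1·(x - 2) + 3d_1·(x - 2)² with b_1 = Δ_1 - h_1(2m_1 + m_2)/6 = -301/114, c_1 = m_1/2 = 1/76, d_1 = (m_2 - m_1)/(6h_1) = 35/228. So s'(2) = -301/114.

-2.6404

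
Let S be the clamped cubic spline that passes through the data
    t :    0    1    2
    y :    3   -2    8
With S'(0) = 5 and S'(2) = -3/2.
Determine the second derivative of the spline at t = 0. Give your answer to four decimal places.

-55.7500

Write M_i for S''(x_i). With h_i = 1, 1 and divided differences Δ_i = -5, 10, the continuity of S' gives the tridiagonal system
  1·M_0 + 4·M_1 + 1·M_2 = 6(Δ_1 - Δ_0) = 90
Clamped end conditions give two more equations: 2h_0·M_0 + h_0·M_1 = 6(Δ_0 - S'(0)) = -60 and h_1·M_1 + 2h_1·M_2 = 6(S'(2) - Δ_1) = -69.
Hence M_0 = -223/4, M_1 = 103/2, M_2 = -241/4.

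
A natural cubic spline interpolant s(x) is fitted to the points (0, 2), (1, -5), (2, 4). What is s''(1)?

24

Write M_i for s''(x_i). With h_i = 1, 1 and divided differences Δ_i = -7, 9, the continuity of s' gives the tridiagonal system
  1·M_0 + 4·M_1 + 1·M_2 = 6(Δ_1 - Δ_0) = 96
Natural end conditions: M_0 = M_2 = 0.
Forward elimination and back-substitution give M_0 = 0, M_1 = 24, M_2 = 0.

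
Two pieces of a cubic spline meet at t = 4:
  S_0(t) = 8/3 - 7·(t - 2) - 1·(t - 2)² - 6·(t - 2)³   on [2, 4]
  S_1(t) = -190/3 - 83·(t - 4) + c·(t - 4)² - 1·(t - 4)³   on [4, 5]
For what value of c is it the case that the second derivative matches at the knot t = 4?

S_0''(t) = -2 - 36·(t - 2), so S_0''(4) = -74. On the right, S_1''(4) = 2c, so c = -37.

-37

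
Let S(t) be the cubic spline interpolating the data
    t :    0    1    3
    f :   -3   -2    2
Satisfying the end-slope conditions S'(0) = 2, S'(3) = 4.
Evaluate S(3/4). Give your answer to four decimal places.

-2.1563

Let M_i = S''(x_i). Step sizes h_i = 1, 2; slopes of the chords Δ_i = (y_(i+1) - y_i)/h_i = 1, 2.
  1·M_0 + 6·M_1 + 2·M_2 = 6(Δ_1 - Δ_0) = 6
Clamped end conditions give two more equations: 2h_0·M_0 + h_0·M_1 = 6(Δ_0 - S'(0)) = -6 and h_1·M_1 + 2h_1·M_2 = 6(S'(3) - Δ_1) = 12.
Solving the tridiagonal system: M_0 = -10/3, M_1 = 2/3, M_2 = 8/3.
On [0, 1], S(t) = -3 + 2·t - 5/3·t² + 2/3·t³.
With t = 3/4: S(3/4) = -69/32.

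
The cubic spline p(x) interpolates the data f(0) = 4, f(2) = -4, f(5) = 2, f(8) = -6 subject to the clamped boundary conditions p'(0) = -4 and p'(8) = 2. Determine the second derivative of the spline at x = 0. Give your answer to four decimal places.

-2.9474

Write M_i for p''(x_i). With h_i = 2, 3, 3 and divided differences Δ_i = -4, 2, -8/3, the continuity of p' gives the tridiagonal system
  2·M_0 + 10·M_1 + 3·M_2 = 6(Δ_1 - Δ_0) = 36
  3·M_1 + 12·M_2 + 3·M_3 = 6(Δ_2 - Δ_1) = -28
Clamped end conditions give two more equations: 2h_0·M_0 + h_0·M_1 = 6(Δ_0 - p'(0)) = 0 and h_2·M_2 + 2h_2·M_3 = 6(p'(8) - Δ_2) = 28.
Solving the tridiagonal system: M_0 = -56/19, M_1 = 112/19, M_2 = -108/19, M_3 = 428/57.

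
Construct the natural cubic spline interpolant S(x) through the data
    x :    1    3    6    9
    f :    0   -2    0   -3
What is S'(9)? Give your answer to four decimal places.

-1.5856

With M_i denoting the second derivative at x_i, h_i = 2, 3, 3, and Δ_i = (y_(i+1) − y_i)/h_i = -1, 2/3, -1:
  2·M_0 + 10·M_1 + 3·M_2 = 6(Δ_1 - Δ_0) = 10
  3·M_1 + 12·M_2 + 3·M_3 = 6(Δ_2 - Δ_1) = -10
Natural end conditions: M_0 = M_3 = 0.
Hence M_0 = 0, M_1 = 50/37, M_2 = -130/111, M_3 = 0.
On [6, 9], S'(x) = b_2 + 2c_2·(x - 6) + 3d_2·(x - 6)² with b_2 = Δ_2 - h_2(2M_2 + M_3)/6 = 19/111, c_2 = M_2/2 = -65/111, d_2 = (M_3 - M_2)/(6h_2) = 65/999. So S'(9) = -176/111.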